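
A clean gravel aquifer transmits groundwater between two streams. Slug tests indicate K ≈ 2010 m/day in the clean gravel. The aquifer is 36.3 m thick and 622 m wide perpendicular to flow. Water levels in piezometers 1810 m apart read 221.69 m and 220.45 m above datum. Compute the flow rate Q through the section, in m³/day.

Cross-sectional area A = 622 × 36.3 = 22579 m².
Hydraulic gradient i = (221.69 − 220.45) / 1810 = 1.24 / 1810 = 0.0006851.
Darcy's law: Q = K · A · i = 2010 × 22579 × 0.0006851 = 31091 m³/day.

31100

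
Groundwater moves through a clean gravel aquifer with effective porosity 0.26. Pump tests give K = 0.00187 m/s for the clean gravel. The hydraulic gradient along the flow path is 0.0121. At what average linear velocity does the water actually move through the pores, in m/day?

Convert K: 0.00187 m/s × 86400 = 161.6 m/day.
Hydraulic gradient i = 0.0121.
Darcy flux q = K · i = 161.6 × 0.01210 = 1.955 m/day.
Seepage velocity v = q / n_e = 1.955 / 0.26 = 7.519 m/day.

7.52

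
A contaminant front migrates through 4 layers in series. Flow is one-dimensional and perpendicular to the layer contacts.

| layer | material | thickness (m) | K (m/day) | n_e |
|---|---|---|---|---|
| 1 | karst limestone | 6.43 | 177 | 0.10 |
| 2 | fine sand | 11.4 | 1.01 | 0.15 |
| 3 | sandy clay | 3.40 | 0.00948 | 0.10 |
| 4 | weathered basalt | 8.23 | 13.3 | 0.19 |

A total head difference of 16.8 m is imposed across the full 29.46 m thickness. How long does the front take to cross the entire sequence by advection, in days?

93.9

With flow normal to the layers, continuity requires the same specific discharge q through every layer.
Σ(b_i/K_i) = 6.43/177 + 11.4/1.01 + 3.40/0.00948 + 8.23/13.3 = 370.6 d.
q = Δh / Σ(b_i/K_i) = 16.8 / 370.6 = 0.04533 m/day.
In each layer the seepage velocity is v_i = q/n_i, so the layer transit time is t_i = b_i·n_i / q:
  layer 1 (karst limestone): t_1 = 6.43 × 0.10 / 0.04533 = 14.18 d
  layer 2 (fine sand): t_2 = 11.4 × 0.15 / 0.04533 = 37.72 d
  layer 3 (sandy clay): t_3 = 3.40 × 0.10 / 0.04533 = 7.500 d
  layer 4 (weathered basalt): t_4 = 8.23 × 0.19 / 0.04533 = 34.49 d
Total t = Σ t_i = 93.90 days.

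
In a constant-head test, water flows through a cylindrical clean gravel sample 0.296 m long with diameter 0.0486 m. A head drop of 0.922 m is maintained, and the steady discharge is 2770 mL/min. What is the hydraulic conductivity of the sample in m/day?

690

Cross-sectional area A = π·(d/2)² = π × (0.0486/2)² = 0.001855 m².
Convert discharge: 2770 mL/min = 4.617e-05 m³/s.
Darcy's law rearranged: K = Q·L / (A·Δh) = 4.617e-05 × 0.296 / (0.001855 × 0.922) = 0.007990 m/s = 690.3 m/day.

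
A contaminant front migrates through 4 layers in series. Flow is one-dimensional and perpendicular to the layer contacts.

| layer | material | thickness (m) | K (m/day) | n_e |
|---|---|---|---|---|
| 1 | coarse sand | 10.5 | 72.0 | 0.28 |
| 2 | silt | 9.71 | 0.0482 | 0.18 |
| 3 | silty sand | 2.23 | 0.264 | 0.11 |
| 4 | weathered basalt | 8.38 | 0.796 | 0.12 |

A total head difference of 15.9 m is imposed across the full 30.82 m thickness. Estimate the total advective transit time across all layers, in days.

82.4

With flow normal to the layers, continuity requires the same specific discharge q through every layer.
Σ(b_i/K_i) = 10.5/72.0 + 9.71/0.0482 + 2.23/0.264 + 8.38/0.796 = 220.6 d.
q = Δh / Σ(b_i/K_i) = 15.9 / 220.6 = 0.07209 m/day.
In each layer the seepage velocity is v_i = q/n_i, so the layer transit time is t_i = b_i·n_i / q:
  layer 1 (coarse sand): t_1 = 10.5 × 0.28 / 0.07209 = 40.79 d
  layer 2 (silt): t_2 = 9.71 × 0.18 / 0.07209 = 24.25 d
  layer 3 (silty sand): t_3 = 2.23 × 0.11 / 0.07209 = 3.403 d
  layer 4 (weathered basalt): t_4 = 8.38 × 0.12 / 0.07209 = 13.95 d
Total t = Σ t_i = 82.38 days.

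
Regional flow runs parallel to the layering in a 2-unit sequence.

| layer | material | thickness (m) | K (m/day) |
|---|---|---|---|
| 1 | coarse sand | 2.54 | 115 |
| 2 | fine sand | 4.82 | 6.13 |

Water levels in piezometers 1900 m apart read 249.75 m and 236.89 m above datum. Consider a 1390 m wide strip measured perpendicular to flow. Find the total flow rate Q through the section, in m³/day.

Flow is parallel to layering, so each bed carries its own Darcy discharge and the transmissivities add.
Σ(K_i·b_i) = 115×2.54 + 6.13×4.82 = 321.6 m²/day.
Hydraulic gradient i = (249.75 − 236.89) / 1900 = 12.86 / 1900 = 0.006768.
Q = Σ(K_i·b_i) · W · i = 321.6 × 1390 × 0.006768 = 3026 m³/day.

3030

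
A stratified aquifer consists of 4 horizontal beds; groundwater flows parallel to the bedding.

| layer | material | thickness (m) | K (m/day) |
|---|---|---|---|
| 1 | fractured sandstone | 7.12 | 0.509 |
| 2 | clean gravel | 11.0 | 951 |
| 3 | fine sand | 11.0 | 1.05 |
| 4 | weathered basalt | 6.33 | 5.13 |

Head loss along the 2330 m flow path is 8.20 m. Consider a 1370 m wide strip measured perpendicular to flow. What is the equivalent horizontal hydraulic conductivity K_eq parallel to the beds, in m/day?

296

Flow is parallel to layering, so each bed carries its own Darcy discharge and the transmissivities add.
Σ(K_i·b_i) = 0.509×7.12 + 951×11.0 + 1.05×11.0 + 5.13×6.33 = 10509 m²/day.
Total thickness b = 35.45 m, so K_eq = Σ(K_i·b_i)/b = 296.4 m/day.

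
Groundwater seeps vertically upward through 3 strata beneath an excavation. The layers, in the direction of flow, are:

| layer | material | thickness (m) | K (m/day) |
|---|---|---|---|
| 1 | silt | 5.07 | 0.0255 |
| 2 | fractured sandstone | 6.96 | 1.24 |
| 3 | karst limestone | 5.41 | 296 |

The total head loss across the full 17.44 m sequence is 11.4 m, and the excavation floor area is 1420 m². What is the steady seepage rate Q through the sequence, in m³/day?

Flow is perpendicular to layering, so the layers act in series and the equivalent K is the thickness-weighted harmonic mean.
Total thickness L = 5.07 + 6.96 + 5.41 = 17.44 m.
Σ(b_i/K_i) = 5.07/0.0255 + 6.96/1.24 + 5.41/296 = 204.5 d.
K_eq = L / Σ(b_i/K_i) = 17.44 / 204.5 = 0.08530 m/day.
Q = K_eq · A · (Δh/L) = 0.08530 × 1420 × (11.4/17.44) = 79.18 m³/day.

79.2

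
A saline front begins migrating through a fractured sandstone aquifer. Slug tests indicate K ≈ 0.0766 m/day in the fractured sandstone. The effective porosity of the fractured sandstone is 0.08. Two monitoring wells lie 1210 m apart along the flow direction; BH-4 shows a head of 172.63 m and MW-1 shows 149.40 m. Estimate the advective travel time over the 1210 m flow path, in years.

180

Hydraulic gradient i = (172.63 − 149.40) / 1210 = 23.23 / 1210 = 0.01920.
Darcy flux q = K · i = 0.07660 × 0.01920 = 0.001471 m/day.
Seepage velocity v = q / n_e = 0.001471 / 0.08 = 0.01838 m/day.
Travel time t = L / v = 1210 / 0.01838 = 65824 days = 180.2 years.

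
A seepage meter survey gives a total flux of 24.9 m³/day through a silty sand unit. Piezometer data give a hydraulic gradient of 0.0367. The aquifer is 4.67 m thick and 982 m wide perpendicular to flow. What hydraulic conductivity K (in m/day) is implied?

Cross-sectional area A = 982 × 4.67 = 4586 m².
Hydraulic gradient i = 0.0367.
From Q = K·A·i, K = Q / (A·i) = 24.9 / (4586 × 0.03670) = 0.1479 m/day.

0.148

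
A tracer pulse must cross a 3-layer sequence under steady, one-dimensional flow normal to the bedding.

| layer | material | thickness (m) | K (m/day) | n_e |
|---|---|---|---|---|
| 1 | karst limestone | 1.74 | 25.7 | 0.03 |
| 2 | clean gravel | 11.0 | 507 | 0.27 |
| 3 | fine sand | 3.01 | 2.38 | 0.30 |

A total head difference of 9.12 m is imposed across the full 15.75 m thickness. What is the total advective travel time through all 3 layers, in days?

With flow normal to the layers, continuity requires the same specific discharge q through every layer.
Σ(b_i/K_i) = 1.74/25.7 + 11.0/507 + 3.01/2.38 = 1.354 d.
q = Δh / Σ(b_i/K_i) = 9.12 / 1.354 = 6.735 m/day.
In each layer the seepage velocity is v_i = q/n_i, so the layer transit time is t_i = b_i·n_i / q:
  layer 1 (karst limestone): t_1 = 1.74 × 0.03 / 6.735 = 0.007750 d
  layer 2 (clean gravel): t_2 = 11.0 × 0.27 / 6.735 = 0.4410 d
  layer 3 (fine sand): t_3 = 3.01 × 0.30 / 6.735 = 0.1341 d
Total t = Σ t_i = 0.5828 days.

0.583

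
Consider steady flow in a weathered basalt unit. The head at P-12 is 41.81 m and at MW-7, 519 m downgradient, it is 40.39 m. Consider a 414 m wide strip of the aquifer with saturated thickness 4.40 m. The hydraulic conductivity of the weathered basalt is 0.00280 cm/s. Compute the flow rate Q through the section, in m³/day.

12.1

Convert K: 0.00280 cm/s × 864 = 2.419 m/day.
Cross-sectional area A = 414 × 4.40 = 1822 m².
Hydraulic gradient i = (41.81 − 40.39) / 519 = 1.42 / 519 = 0.002736.
Darcy's law: Q = K · A · i = 2.419 × 1822 × 0.002736 = 12.06 m³/day.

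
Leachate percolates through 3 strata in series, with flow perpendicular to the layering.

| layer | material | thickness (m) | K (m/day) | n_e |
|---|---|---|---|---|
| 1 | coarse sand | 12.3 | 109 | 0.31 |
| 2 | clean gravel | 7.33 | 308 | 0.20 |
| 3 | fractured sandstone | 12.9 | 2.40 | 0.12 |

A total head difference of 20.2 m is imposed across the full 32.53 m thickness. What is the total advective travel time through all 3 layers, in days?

With flow normal to the layers, continuity requires the same specific discharge q through every layer.
Σ(b_i/K_i) = 12.3/109 + 7.33/308 + 12.9/2.40 = 5.512 d.
q = Δh / Σ(b_i/K_i) = 20.2 / 5.512 = 3.665 m/day.
In each layer the seepage velocity is v_i = q/n_i, so the layer transit time is t_i = b_i·n_i / q:
  layer 1 (coarse sand): t_1 = 12.3 × 0.31 / 3.665 = 1.040 d
  layer 2 (clean gravel): t_2 = 7.33 × 0.20 / 3.665 = 0.4000 d
  layer 3 (fractured sandstone): t_3 = 12.9 × 0.12 / 3.665 = 0.4224 d
Total t = Σ t_i = 1.863 days.

1.86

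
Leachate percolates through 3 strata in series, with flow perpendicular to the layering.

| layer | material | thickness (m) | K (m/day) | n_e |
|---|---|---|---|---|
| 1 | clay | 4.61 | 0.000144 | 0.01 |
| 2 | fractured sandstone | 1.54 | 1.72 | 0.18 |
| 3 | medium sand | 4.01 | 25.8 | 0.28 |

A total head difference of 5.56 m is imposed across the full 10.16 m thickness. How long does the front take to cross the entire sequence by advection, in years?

22.8

With flow normal to the layers, continuity requires the same specific discharge q through every layer.
Σ(b_i/K_i) = 4.61/0.000144 + 1.54/1.72 + 4.01/25.8 = 32015 d.
q = Δh / Σ(b_i/K_i) = 5.56 / 32015 = 0.0001737 m/day.
In each layer the seepage velocity is v_i = q/n_i, so the layer transit time is t_i = b_i·n_i / q:
  layer 1 (clay): t_1 = 4.61 × 0.01 / 0.0001737 = 265.4 d
  layer 2 (fractured sandstone): t_2 = 1.54 × 0.18 / 0.0001737 = 1596 d
  layer 3 (medium sand): t_3 = 4.01 × 0.28 / 0.0001737 = 6465 d
Total t = Σ t_i = 8327 days = 22.80 years.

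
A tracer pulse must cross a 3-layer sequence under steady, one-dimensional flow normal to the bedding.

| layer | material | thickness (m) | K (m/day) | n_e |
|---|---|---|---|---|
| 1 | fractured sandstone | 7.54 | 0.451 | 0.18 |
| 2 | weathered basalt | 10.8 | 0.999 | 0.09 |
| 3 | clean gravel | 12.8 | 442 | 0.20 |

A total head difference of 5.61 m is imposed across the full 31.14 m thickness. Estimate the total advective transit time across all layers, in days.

With flow normal to the layers, continuity requires the same specific discharge q through every layer.
Σ(b_i/K_i) = 7.54/0.451 + 10.8/0.999 + 12.8/442 = 27.56 d.
q = Δh / Σ(b_i/K_i) = 5.61 / 27.56 = 0.2036 m/day.
In each layer the seepage velocity is v_i = q/n_i, so the layer transit time is t_i = b_i·n_i / q:
  layer 1 (fractured sandstone): t_1 = 7.54 × 0.18 / 0.2036 = 6.667 d
  layer 2 (weathered basalt): t_2 = 10.8 × 0.09 / 0.2036 = 4.775 d
  layer 3 (clean gravel): t_3 = 12.8 × 0.20 / 0.2036 = 12.58 d
Total t = Σ t_i = 24.02 days.

24.0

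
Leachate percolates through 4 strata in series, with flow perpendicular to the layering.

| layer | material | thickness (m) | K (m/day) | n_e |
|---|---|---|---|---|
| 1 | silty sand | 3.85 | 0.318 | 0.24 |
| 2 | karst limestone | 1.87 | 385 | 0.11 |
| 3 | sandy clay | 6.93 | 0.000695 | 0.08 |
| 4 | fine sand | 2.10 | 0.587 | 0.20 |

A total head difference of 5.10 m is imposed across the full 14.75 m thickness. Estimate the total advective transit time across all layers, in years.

11.3

With flow normal to the layers, continuity requires the same specific discharge q through every layer.
Σ(b_i/K_i) = 3.85/0.318 + 1.87/385 + 6.93/0.000695 + 2.10/0.587 = 9987 d.
q = Δh / Σ(b_i/K_i) = 5.10 / 9987 = 0.0005107 m/day.
In each layer the seepage velocity is v_i = q/n_i, so the layer transit time is t_i = b_i·n_i / q:
  layer 1 (silty sand): t_1 = 3.85 × 0.24 / 0.0005107 = 1809 d
  layer 2 (karst limestone): t_2 = 1.87 × 0.11 / 0.0005107 = 402.8 d
  layer 3 (sandy clay): t_3 = 6.93 × 0.08 / 0.0005107 = 1086 d
  layer 4 (fine sand): t_4 = 2.10 × 0.20 / 0.0005107 = 822.5 d
Total t = Σ t_i = 4120 days = 11.28 years.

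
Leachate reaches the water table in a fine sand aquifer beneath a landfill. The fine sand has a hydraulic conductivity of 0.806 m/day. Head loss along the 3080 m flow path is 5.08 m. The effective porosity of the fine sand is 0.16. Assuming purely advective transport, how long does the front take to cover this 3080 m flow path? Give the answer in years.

Hydraulic gradient i = Δh / L = 5.08 / 3080 = 0.001649.
Darcy flux q = K · i = 0.8060 × 0.001649 = 0.001329 m/day.
Seepage velocity v = q / n_e = 0.001329 / 0.16 = 0.008309 m/day.
Travel time t = L / v = 3080 / 0.008309 = 3.707e+05 days = 1015 years.

1010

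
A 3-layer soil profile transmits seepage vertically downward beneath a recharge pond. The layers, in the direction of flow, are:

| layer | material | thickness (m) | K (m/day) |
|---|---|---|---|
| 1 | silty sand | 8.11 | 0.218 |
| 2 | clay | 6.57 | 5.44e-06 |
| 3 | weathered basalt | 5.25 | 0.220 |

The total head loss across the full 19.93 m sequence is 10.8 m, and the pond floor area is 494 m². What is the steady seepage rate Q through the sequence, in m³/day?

Flow is perpendicular to layering, so the layers act in series and the equivalent K is the thickness-weighted harmonic mean.
Total thickness L = 8.11 + 6.57 + 5.25 = 19.93 m.
Σ(b_i/K_i) = 8.11/0.218 + 6.57/5.44e-06 + 5.25/0.220 = 1.208e+06 d.
K_eq = L / Σ(b_i/K_i) = 19.93 / 1.208e+06 = 1.650e-05 m/day.
Q = K_eq · A · (Δh/L) = 1.650e-05 × 494 × (10.8/19.93) = 0.004417 m³/day.

0.00442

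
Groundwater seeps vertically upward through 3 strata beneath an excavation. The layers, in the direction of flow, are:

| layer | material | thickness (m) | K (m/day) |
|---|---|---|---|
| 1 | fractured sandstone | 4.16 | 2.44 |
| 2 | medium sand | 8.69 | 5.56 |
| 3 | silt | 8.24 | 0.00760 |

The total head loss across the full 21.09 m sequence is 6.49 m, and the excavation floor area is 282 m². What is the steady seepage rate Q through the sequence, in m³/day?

Flow is perpendicular to layering, so the layers act in series and the equivalent K is the thickness-weighted harmonic mean.
Total thickness L = 4.16 + 8.69 + 8.24 = 21.09 m.
Σ(b_i/K_i) = 4.16/2.44 + 8.69/5.56 + 8.24/0.00760 = 1087 d.
K_eq = L / Σ(b_i/K_i) = 21.09 / 1087 = 0.01939 m/day.
Q = K_eq · A · (Δh/L) = 0.01939 × 282 × (6.49/21.09) = 1.683 m³/day.

1.68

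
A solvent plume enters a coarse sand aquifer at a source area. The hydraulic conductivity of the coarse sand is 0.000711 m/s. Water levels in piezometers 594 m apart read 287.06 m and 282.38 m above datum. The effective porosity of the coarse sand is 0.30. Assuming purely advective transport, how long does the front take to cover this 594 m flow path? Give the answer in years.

Convert K: 0.000711 m/s × 86400 = 61.43 m/day.
Hydraulic gradient i = (287.06 − 282.38) / 594 = 4.68 / 594 = 0.007879.
Darcy flux q = K · i = 61.43 × 0.007879 = 0.4840 m/day.
Seepage velocity v = q / n_e = 0.4840 / 0.30 = 1.613 m/day.
Travel time t = L / v = 594 / 1.613 = 368.2 days = 1.008 years.

1.01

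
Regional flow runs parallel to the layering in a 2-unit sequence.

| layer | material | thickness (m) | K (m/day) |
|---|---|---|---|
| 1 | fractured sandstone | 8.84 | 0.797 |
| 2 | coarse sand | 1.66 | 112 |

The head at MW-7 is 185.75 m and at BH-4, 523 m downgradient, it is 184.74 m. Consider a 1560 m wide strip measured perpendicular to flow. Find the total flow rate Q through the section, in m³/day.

581

Flow is parallel to layering, so each bed carries its own Darcy discharge and the transmissivities add.
Σ(K_i·b_i) = 0.797×8.84 + 112×1.66 = 193.0 m²/day.
Hydraulic gradient i = (185.75 − 184.74) / 523 = 1.01 / 523 = 0.001931.
Q = Σ(K_i·b_i) · W · i = 193.0 × 1560 × 0.001931 = 581.3 m³/day.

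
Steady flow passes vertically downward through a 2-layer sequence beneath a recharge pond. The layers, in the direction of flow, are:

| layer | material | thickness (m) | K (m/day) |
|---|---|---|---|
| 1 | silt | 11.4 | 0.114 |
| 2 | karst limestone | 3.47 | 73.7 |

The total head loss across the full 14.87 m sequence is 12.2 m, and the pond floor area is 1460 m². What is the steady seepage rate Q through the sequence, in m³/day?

Flow is perpendicular to layering, so the layers act in series and the equivalent K is the thickness-weighted harmonic mean.
Total thickness L = 11.4 + 3.47 = 14.87 m.
Σ(b_i/K_i) = 11.4/0.114 + 3.47/73.7 = 100.0 d.
K_eq = L / Σ(b_i/K_i) = 14.87 / 100.0 = 0.1486 m/day.
Q = K_eq · A · (Δh/L) = 0.1486 × 1460 × (12.2/14.87) = 178.0 m³/day.

178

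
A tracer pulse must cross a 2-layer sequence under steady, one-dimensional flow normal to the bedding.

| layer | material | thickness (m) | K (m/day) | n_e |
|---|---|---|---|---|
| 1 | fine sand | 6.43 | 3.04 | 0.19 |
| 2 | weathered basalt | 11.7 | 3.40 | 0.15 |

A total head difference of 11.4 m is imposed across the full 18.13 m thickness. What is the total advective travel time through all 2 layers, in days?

With flow normal to the layers, continuity requires the same specific discharge q through every layer.
Σ(b_i/K_i) = 6.43/3.04 + 11.7/3.40 = 5.556 d.
q = Δh / Σ(b_i/K_i) = 11.4 / 5.556 = 2.052 m/day.
In each layer the seepage velocity is v_i = q/n_i, so the layer transit time is t_i = b_i·n_i / q:
  layer 1 (fine sand): t_1 = 6.43 × 0.19 / 2.052 = 0.5955 d
  layer 2 (weathered basalt): t_2 = 11.7 × 0.15 / 2.052 = 0.8554 d
Total t = Σ t_i = 1.451 days.

1.45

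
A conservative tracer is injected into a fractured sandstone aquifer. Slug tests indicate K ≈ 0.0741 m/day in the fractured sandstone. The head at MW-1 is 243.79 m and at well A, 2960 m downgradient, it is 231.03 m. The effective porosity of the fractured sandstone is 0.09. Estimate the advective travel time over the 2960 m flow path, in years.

2280

Hydraulic gradient i = (243.79 − 231.03) / 2960 = 12.76 / 2960 = 0.004311.
Darcy flux q = K · i = 0.07410 × 0.004311 = 0.0003194 m/day.
Seepage velocity v = q / n_e = 0.0003194 / 0.09 = 0.003549 m/day.
Travel time t = L / v = 2960 / 0.003549 = 8.340e+05 days = 2283 years.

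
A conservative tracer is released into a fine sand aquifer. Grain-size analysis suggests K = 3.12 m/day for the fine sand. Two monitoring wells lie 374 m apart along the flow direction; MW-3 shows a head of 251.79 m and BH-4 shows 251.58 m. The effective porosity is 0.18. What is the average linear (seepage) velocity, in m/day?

Hydraulic gradient i = (251.79 − 251.58) / 374 = 0.21 / 374 = 0.0005615.
Darcy flux q = K · i = 3.120 × 0.0005615 = 0.001752 m/day.
Seepage velocity v = q / n_e = 0.001752 / 0.18 = 0.009733 m/day.

0.00973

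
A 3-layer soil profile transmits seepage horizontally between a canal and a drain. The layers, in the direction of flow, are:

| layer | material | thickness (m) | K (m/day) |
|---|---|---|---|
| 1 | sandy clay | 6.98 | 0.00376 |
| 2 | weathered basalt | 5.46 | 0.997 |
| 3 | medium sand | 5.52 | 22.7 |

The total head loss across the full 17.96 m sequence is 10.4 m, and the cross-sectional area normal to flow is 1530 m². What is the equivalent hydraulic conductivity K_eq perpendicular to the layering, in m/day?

Flow is perpendicular to layering, so the layers act in series and the equivalent K is the thickness-weighted harmonic mean.
Total thickness L = 6.98 + 5.46 + 5.52 = 17.96 m.
Σ(b_i/K_i) = 6.98/0.00376 + 5.46/0.997 + 5.52/22.7 = 1862 d.
K_eq = L / Σ(b_i/K_i) = 17.96 / 1862 = 0.009645 m/day.

0.00965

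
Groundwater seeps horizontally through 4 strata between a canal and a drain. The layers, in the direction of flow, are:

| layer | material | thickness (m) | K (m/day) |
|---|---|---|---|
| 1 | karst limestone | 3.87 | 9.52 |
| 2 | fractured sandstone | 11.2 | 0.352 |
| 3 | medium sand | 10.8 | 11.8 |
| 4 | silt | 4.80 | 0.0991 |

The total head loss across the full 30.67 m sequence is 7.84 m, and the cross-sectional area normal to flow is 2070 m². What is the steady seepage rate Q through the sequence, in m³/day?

199

Flow is perpendicular to layering, so the layers act in series and the equivalent K is the thickness-weighted harmonic mean.
Total thickness L = 3.87 + 11.2 + 10.8 + 4.80 = 30.67 m.
Σ(b_i/K_i) = 3.87/9.52 + 11.2/0.352 + 10.8/11.8 + 4.80/0.0991 = 81.58 d.
K_eq = L / Σ(b_i/K_i) = 30.67 / 81.58 = 0.3760 m/day.
Q = K_eq · A · (Δh/L) = 0.3760 × 2070 × (7.84/30.67) = 198.9 m³/day.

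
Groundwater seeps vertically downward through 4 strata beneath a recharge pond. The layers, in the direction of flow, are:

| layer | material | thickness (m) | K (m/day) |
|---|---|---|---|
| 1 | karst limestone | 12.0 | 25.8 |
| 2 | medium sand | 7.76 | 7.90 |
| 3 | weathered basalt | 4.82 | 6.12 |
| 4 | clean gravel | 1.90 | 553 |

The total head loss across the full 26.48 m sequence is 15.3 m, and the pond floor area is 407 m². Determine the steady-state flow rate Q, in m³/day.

2780

Flow is perpendicular to layering, so the layers act in series and the equivalent K is the thickness-weighted harmonic mean.
Total thickness L = 12.0 + 7.76 + 4.82 + 1.90 = 26.48 m.
Σ(b_i/K_i) = 12.0/25.8 + 7.76/7.90 + 4.82/6.12 + 1.90/553 = 2.238 d.
K_eq = L / Σ(b_i/K_i) = 26.48 / 2.238 = 11.83 m/day.
Q = K_eq · A · (Δh/L) = 11.83 × 407 × (15.3/26.48) = 2782 m³/day.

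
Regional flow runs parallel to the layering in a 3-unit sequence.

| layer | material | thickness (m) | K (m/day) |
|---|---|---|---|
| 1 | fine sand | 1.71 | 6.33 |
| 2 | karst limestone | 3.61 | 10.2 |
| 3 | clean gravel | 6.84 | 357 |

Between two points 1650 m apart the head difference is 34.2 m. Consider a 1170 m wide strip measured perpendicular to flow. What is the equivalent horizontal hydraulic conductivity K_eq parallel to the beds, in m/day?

Flow is parallel to layering, so each bed carries its own Darcy discharge and the transmissivities add.
Σ(K_i·b_i) = 6.33×1.71 + 10.2×3.61 + 357×6.84 = 2490 m²/day.
Total thickness b = 12.16 m, so K_eq = Σ(K_i·b_i)/b = 204.7 m/day.

205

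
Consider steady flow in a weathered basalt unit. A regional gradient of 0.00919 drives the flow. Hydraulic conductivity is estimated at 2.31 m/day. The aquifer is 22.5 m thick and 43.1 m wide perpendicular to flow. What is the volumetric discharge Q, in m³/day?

20.6

Cross-sectional area A = 43.1 × 22.5 = 969.8 m².
Hydraulic gradient i = 0.00919.
Darcy's law: Q = K · A · i = 2.310 × 969.8 × 0.009190 = 20.59 m³/day.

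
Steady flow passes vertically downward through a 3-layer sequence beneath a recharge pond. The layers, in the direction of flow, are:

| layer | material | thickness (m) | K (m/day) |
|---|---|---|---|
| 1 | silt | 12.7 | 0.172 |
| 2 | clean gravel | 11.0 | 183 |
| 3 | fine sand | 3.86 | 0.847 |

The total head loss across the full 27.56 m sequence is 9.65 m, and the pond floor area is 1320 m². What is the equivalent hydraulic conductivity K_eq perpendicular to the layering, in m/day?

0.351

Flow is perpendicular to layering, so the layers act in series and the equivalent K is the thickness-weighted harmonic mean.
Total thickness L = 12.7 + 11.0 + 3.86 = 27.56 m.
Σ(b_i/K_i) = 12.7/0.172 + 11.0/183 + 3.86/0.847 = 78.45 d.
K_eq = L / Σ(b_i/K_i) = 27.56 / 78.45 = 0.3513 m/day.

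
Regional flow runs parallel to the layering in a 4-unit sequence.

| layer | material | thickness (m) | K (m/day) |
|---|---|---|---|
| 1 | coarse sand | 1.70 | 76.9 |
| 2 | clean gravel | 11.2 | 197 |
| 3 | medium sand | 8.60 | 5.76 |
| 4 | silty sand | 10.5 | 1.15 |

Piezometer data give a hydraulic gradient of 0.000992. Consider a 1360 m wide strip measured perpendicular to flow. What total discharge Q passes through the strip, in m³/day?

Flow is parallel to layering, so each bed carries its own Darcy discharge and the transmissivities add.
Σ(K_i·b_i) = 76.9×1.70 + 197×11.2 + 5.76×8.60 + 1.15×10.5 = 2399 m²/day.
Hydraulic gradient i = 0.000992.
Q = Σ(K_i·b_i) · W · i = 2399 × 1360 × 0.0009920 = 3236 m³/day.

3240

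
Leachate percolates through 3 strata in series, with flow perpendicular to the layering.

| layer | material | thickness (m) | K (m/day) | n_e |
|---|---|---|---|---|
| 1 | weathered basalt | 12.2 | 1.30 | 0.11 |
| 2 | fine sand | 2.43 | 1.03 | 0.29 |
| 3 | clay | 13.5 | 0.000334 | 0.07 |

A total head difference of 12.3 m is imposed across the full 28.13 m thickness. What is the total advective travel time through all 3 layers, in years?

26.9

With flow normal to the layers, continuity requires the same specific discharge q through every layer.
Σ(b_i/K_i) = 12.2/1.30 + 2.43/1.03 + 13.5/0.000334 = 40431 d.
q = Δh / Σ(b_i/K_i) = 12.3 / 40431 = 0.0003042 m/day.
In each layer the seepage velocity is v_i = q/n_i, so the layer transit time is t_i = b_i·n_i / q:
  layer 1 (weathered basalt): t_1 = 12.2 × 0.11 / 0.0003042 = 4411 d
  layer 2 (fine sand): t_2 = 2.43 × 0.29 / 0.0003042 = 2316 d
  layer 3 (clay): t_3 = 13.5 × 0.07 / 0.0003042 = 3106 d
Total t = Σ t_i = 9834 days = 26.92 years.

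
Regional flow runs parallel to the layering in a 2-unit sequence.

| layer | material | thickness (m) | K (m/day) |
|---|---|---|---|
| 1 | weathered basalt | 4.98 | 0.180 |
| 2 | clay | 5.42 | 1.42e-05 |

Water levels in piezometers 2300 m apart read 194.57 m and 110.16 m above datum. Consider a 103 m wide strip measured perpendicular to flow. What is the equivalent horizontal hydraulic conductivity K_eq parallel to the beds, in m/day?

Flow is parallel to layering, so each bed carries its own Darcy discharge and the transmissivities add.
Σ(K_i·b_i) = 0.180×4.98 + 1.42e-05×5.42 = 0.8965 m²/day.
Total thickness b = 10.40 m, so K_eq = Σ(K_i·b_i)/b = 0.08620 m/day.

0.0862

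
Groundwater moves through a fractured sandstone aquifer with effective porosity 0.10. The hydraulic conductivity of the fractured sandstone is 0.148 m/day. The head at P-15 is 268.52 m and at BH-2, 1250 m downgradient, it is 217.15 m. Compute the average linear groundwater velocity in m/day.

0.0608

Hydraulic gradient i = (268.52 − 217.15) / 1250 = 51.37 / 1250 = 0.04110.
Darcy flux q = K · i = 0.1480 × 0.04110 = 0.006082 m/day.
Seepage velocity v = q / n_e = 0.006082 / 0.10 = 0.06082 m/day.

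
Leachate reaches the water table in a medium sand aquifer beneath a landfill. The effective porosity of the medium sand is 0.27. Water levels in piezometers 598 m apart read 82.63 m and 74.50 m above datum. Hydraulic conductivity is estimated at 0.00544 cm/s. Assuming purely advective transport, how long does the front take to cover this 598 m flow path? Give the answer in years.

Convert K: 0.00544 cm/s × 864 = 4.700 m/day.
Hydraulic gradient i = (82.63 − 74.50) / 598 = 8.13 / 598 = 0.01360.
Darcy flux q = K · i = 4.700 × 0.01360 = 0.06390 m/day.
Seepage velocity v = q / n_e = 0.06390 / 0.27 = 0.2367 m/day.
Travel time t = L / v = 598 / 0.2367 = 2527 days = 6.918 years.

6.92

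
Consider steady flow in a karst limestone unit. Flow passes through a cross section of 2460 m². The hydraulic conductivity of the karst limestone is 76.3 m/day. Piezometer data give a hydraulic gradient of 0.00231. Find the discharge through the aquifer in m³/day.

434

Hydraulic gradient i = 0.00231.
Darcy's law: Q = K · A · i = 76.30 × 2460 × 0.002310 = 433.6 m³/day.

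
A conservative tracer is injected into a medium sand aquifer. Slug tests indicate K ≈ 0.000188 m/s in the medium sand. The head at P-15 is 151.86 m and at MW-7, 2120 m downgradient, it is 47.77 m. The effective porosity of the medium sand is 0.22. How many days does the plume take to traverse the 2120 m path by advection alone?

Convert K: 0.000188 m/s × 86400 = 16.24 m/day.
Hydraulic gradient i = (151.86 − 47.77) / 2120 = 104.09 / 2120 = 0.04910.
Darcy flux q = K · i = 16.24 × 0.04910 = 0.7975 m/day.
Seepage velocity v = q / n_e = 0.7975 / 0.22 = 3.625 m/day.
Travel time t = L / v = 2120 / 3.625 = 584.8 days.

585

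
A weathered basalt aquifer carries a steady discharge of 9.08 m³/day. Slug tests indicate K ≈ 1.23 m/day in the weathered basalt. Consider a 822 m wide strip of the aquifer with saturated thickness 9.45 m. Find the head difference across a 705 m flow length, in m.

Cross-sectional area A = 822 × 9.45 = 7768 m².
From Q = K·A·i, i = Q / (K·A) = 9.08 / (1.230 × 7768) = 0.0009503.
Head loss Δh = i · L = 0.0009503 × 705 = 0.6700 m.

0.670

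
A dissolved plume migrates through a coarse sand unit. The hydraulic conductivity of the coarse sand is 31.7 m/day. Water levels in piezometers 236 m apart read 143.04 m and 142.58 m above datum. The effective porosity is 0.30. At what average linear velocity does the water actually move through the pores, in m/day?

0.206

Hydraulic gradient i = (143.04 − 142.58) / 236 = 0.46 / 236 = 0.001949.
Darcy flux q = K · i = 31.70 × 0.001949 = 0.06179 m/day.
Seepage velocity v = q / n_e = 0.06179 / 0.30 = 0.2060 m/day.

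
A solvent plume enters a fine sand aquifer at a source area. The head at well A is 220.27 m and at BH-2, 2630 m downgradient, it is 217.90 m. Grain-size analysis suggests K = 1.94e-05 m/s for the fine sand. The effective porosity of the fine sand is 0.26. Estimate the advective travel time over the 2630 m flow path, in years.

1240

Convert K: 1.94e-05 m/s × 86400 = 1.676 m/day.
Hydraulic gradient i = (220.27 − 217.90) / 2630 = 2.37 / 2630 = 0.0009011.
Darcy flux q = K · i = 1.676 × 0.0009011 = 0.001510 m/day.
Seepage velocity v = q / n_e = 0.001510 / 0.26 = 0.005809 m/day.
Travel time t = L / v = 2630 / 0.005809 = 4.527e+05 days = 1239 years.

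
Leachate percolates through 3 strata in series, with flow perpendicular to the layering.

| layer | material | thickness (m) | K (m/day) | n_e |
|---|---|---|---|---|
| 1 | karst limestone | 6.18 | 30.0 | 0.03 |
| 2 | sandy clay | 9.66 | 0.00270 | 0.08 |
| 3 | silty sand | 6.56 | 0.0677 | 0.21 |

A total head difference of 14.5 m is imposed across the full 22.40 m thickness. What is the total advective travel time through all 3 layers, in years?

With flow normal to the layers, continuity requires the same specific discharge q through every layer.
Σ(b_i/K_i) = 6.18/30.0 + 9.66/0.00270 + 6.56/0.0677 = 3675 d.
q = Δh / Σ(b_i/K_i) = 14.5 / 3675 = 0.003946 m/day.
In each layer the seepage velocity is v_i = q/n_i, so the layer transit time is t_i = b_i·n_i / q:
  layer 1 (karst limestone): t_1 = 6.18 × 0.03 / 0.003946 = 46.99 d
  layer 2 (sandy clay): t_2 = 9.66 × 0.08 / 0.003946 = 195.9 d
  layer 3 (silty sand): t_3 = 6.56 × 0.21 / 0.003946 = 349.1 d
Total t = Σ t_i = 592.0 days = 1.621 years.

1.62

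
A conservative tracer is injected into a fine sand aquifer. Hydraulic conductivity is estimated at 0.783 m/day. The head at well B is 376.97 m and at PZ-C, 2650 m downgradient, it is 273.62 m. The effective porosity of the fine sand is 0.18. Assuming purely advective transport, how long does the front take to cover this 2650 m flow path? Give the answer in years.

42.8

Hydraulic gradient i = (376.97 − 273.62) / 2650 = 103.35 / 2650 = 0.03900.
Darcy flux q = K · i = 0.7830 × 0.03900 = 0.03054 m/day.
Seepage velocity v = q / n_e = 0.03054 / 0.18 = 0.1697 m/day.
Travel time t = L / v = 2650 / 0.1697 = 15620 days = 42.77 years.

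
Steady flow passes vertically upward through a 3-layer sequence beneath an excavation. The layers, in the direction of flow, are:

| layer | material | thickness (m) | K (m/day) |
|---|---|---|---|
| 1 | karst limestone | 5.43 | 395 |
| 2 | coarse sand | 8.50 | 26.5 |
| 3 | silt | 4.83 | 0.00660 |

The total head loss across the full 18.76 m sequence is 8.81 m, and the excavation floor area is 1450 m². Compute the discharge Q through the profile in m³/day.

Flow is perpendicular to layering, so the layers act in series and the equivalent K is the thickness-weighted harmonic mean.
Total thickness L = 5.43 + 8.50 + 4.83 = 18.76 m.
Σ(b_i/K_i) = 5.43/395 + 8.50/26.5 + 4.83/0.00660 = 732.2 d.
K_eq = L / Σ(b_i/K_i) = 18.76 / 732.2 = 0.02562 m/day.
Q = K_eq · A · (Δh/L) = 0.02562 × 1450 × (8.81/18.76) = 17.45 m³/day.

17.4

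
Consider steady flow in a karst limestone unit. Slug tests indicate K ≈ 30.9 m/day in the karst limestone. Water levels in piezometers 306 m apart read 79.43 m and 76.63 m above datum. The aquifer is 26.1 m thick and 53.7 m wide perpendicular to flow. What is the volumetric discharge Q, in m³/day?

Cross-sectional area A = 53.7 × 26.1 = 1402 m².
Hydraulic gradient i = (79.43 − 76.63) / 306 = 2.8 / 306 = 0.009150.
Darcy's law: Q = K · A · i = 30.90 × 1402 × 0.009150 = 396.3 m³/day.

396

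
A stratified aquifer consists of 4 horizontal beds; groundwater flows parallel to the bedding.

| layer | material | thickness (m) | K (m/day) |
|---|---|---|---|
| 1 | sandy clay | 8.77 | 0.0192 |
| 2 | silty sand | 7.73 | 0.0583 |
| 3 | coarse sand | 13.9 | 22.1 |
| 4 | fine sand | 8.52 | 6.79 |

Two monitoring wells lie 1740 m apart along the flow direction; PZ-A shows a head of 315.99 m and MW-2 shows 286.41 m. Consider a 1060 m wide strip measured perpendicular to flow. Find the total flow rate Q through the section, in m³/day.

6590

Flow is parallel to layering, so each bed carries its own Darcy discharge and the transmissivities add.
Σ(K_i·b_i) = 0.0192×8.77 + 0.0583×7.73 + 22.1×13.9 + 6.79×8.52 = 365.7 m²/day.
Hydraulic gradient i = (315.99 − 286.41) / 1740 = 29.58 / 1740 = 0.01700.
Q = Σ(K_i·b_i) · W · i = 365.7 × 1060 × 0.01700 = 6589 m³/day.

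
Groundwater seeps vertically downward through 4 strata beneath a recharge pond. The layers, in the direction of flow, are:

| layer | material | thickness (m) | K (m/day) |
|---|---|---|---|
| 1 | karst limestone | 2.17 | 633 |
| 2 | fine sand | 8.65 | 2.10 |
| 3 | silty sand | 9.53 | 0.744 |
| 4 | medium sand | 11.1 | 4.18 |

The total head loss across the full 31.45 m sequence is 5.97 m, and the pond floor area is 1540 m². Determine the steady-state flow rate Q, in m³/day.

469

Flow is perpendicular to layering, so the layers act in series and the equivalent K is the thickness-weighted harmonic mean.
Total thickness L = 2.17 + 8.65 + 9.53 + 11.1 = 31.45 m.
Σ(b_i/K_i) = 2.17/633 + 8.65/2.10 + 9.53/0.744 + 11.1/4.18 = 19.59 d.
K_eq = L / Σ(b_i/K_i) = 31.45 / 19.59 = 1.606 m/day.
Q = K_eq · A · (Δh/L) = 1.606 × 1540 × (5.97/31.45) = 469.4 m³/day.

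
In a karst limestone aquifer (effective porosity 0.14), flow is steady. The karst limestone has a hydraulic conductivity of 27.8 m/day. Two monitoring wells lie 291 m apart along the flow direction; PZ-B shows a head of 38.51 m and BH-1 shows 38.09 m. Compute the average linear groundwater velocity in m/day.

0.287

Hydraulic gradient i = (38.51 − 38.09) / 291 = 0.42 / 291 = 0.001443.
Darcy flux q = K · i = 27.80 × 0.001443 = 0.04012 m/day.
Seepage velocity v = q / n_e = 0.04012 / 0.14 = 0.2866 m/day.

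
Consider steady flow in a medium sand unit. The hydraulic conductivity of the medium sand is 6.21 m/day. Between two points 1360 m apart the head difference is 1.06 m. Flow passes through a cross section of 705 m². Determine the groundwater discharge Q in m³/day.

3.41

Hydraulic gradient i = Δh / L = 1.06 / 1360 = 0.0007794.
Darcy's law: Q = K · A · i = 6.210 × 705.0 × 0.0007794 = 3.412 m³/day.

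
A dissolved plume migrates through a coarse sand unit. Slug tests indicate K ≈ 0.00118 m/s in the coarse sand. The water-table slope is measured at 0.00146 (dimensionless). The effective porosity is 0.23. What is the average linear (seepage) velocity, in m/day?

0.647

Convert K: 0.00118 m/s × 86400 = 102.0 m/day.
Hydraulic gradient i = 0.00146.
Darcy flux q = K · i = 102.0 × 0.001460 = 0.1488 m/day.
Seepage velocity v = q / n_e = 0.1488 / 0.23 = 0.6472 m/day.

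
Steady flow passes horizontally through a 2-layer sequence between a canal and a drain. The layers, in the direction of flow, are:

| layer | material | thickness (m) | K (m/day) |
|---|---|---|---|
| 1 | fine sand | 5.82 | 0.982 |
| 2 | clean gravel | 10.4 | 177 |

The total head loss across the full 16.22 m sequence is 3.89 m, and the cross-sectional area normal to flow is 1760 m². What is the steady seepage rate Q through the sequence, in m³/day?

Flow is perpendicular to layering, so the layers act in series and the equivalent K is the thickness-weighted harmonic mean.
Total thickness L = 5.82 + 10.4 = 16.22 m.
Σ(b_i/K_i) = 5.82/0.982 + 10.4/177 = 5.985 d.
K_eq = L / Σ(b_i/K_i) = 16.22 / 5.985 = 2.710 m/day.
Q = K_eq · A · (Δh/L) = 2.710 × 1760 × (3.89/16.22) = 1144 m³/day.

1140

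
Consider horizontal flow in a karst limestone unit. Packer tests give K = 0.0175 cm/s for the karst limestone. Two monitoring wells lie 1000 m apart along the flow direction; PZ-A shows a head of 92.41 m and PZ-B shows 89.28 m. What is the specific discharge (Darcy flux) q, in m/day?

0.0473

Convert K: 0.0175 cm/s × 864 = 15.12 m/day.
Hydraulic gradient i = (92.41 − 89.28) / 1000 = 3.13 / 1000 = 0.003130.
Specific discharge q = K · i = 15.12 × 0.003130 = 0.04733 m/day.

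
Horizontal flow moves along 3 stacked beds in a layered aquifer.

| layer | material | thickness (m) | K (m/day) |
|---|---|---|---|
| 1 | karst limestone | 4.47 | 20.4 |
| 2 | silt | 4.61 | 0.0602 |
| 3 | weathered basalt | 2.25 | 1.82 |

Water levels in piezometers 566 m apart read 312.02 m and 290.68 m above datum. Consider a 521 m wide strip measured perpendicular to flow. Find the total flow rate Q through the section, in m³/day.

1880

Flow is parallel to layering, so each bed carries its own Darcy discharge and the transmissivities add.
Σ(K_i·b_i) = 20.4×4.47 + 0.0602×4.61 + 1.82×2.25 = 95.56 m²/day.
Hydraulic gradient i = (312.02 − 290.68) / 566 = 21.34 / 566 = 0.03770.
Q = Σ(K_i·b_i) · W · i = 95.56 × 521 × 0.03770 = 1877 m³/day.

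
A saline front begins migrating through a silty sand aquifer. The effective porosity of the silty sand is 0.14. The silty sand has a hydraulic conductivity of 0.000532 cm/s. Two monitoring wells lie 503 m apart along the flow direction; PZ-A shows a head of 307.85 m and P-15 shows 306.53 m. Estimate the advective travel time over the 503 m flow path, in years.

160

Convert K: 0.000532 cm/s × 864 = 0.4596 m/day.
Hydraulic gradient i = (307.85 − 306.53) / 503 = 1.32 / 503 = 0.002624.
Darcy flux q = K · i = 0.4596 × 0.002624 = 0.001206 m/day.
Seepage velocity v = q / n_e = 0.001206 / 0.14 = 0.008616 m/day.
Travel time t = L / v = 503 / 0.008616 = 58380 days = 159.8 years.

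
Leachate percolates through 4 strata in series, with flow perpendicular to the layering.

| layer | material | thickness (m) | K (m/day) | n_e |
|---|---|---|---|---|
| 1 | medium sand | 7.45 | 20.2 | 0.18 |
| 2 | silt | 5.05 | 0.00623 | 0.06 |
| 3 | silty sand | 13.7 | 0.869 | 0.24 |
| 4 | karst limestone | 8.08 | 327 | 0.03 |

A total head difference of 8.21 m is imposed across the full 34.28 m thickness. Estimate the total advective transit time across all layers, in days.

With flow normal to the layers, continuity requires the same specific discharge q through every layer.
Σ(b_i/K_i) = 7.45/20.2 + 5.05/0.00623 + 13.7/0.869 + 8.08/327 = 826.8 d.
q = Δh / Σ(b_i/K_i) = 8.21 / 826.8 = 0.009930 m/day.
In each layer the seepage velocity is v_i = q/n_i, so the layer transit time is t_i = b_i·n_i / q:
  layer 1 (medium sand): t_1 = 7.45 × 0.18 / 0.009930 = 135.0 d
  layer 2 (silt): t_2 = 5.05 × 0.06 / 0.009930 = 30.51 d
  layer 3 (silty sand): t_3 = 13.7 × 0.24 / 0.009930 = 331.1 d
  layer 4 (karst limestone): t_4 = 8.08 × 0.03 / 0.009930 = 24.41 d
Total t = Σ t_i = 521.1 days.

521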